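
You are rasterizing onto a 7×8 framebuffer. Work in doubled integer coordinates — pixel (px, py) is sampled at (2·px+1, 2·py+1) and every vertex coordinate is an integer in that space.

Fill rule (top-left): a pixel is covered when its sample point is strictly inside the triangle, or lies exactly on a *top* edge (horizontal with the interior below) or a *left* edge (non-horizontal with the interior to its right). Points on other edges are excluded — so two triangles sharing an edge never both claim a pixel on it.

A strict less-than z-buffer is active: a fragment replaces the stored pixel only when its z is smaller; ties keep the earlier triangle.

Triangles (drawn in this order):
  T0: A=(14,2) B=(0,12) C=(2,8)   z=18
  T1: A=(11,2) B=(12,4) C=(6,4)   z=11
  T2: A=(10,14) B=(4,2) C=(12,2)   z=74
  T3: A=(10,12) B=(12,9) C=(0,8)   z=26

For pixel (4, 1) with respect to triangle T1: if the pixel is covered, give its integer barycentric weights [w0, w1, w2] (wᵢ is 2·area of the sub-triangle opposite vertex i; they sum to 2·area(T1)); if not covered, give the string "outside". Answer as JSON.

T0:
  2·area = 36
  edge (14, 2)→(0, 12): d=(-14,10) right/bottom  bias=-1
  edge (0, 12)→(2, 8): d=(2,-4) top-left  bias=+0
  edge (2, 8)→(14, 2): d=(12,-6) top-left  bias=+0
    (4,2)@(9, 5): e=[8,22,6] → █
    (5,2)@(11, 5): e=[-12,30,18] → ·
    (2,3)@(5, 7): e=[20,10,6] → █
    (3,3)@(7, 7): e=[0,18,18] → ·  [on edge]
    (4,3)@(9, 7): e=[-20,26,30] → ·
    (1,4)@(3, 9): e=[12,6,18] → █
    (2,4)@(5, 9): e=[-8,14,30] → ·
    (0,5)@(1, 11): e=[4,2,30] → █
    (1,5)@(3, 11): e=[-16,10,42] → ·
    (0,6)@(1, 13): e=[-24,6,54] → ·
  covered (4 px):
    · · · · · · ·
    · · · · · · ·
    · · · · █ · ·
    · · █ · · · ·
    · █ · · · · ·
    █ · · · · · ·
    · · · · · · ·
    · · · · · · ·
T1:
  2·area = 12
  edge (11, 2)→(12, 4): d=(1,2) right/bottom  bias=-1
  edge (12, 4)→(6, 4): d=(-6,0) right/bottom  bias=-1
  edge (6, 4)→(11, 2): d=(5,-2) top-left  bias=+0
    (4,1)@(9, 3): e=[5,6,1] → █
    (5,1)@(11, 3): e=[1,6,5] → █
    (6,1)@(13, 3): e=[-3,6,9] → ·
    (4,2)@(9, 5): e=[7,-6,11] → ·
    (5,2)@(11, 5): e=[3,-6,15] → ·
  covered (2 px):
    · · · · · · ·
    · · · · █ █ ·
    · · · · · · ·
    · · · · · · ·
    · · · · · · ·
    · · · · · · ·
    · · · · · · ·
    · · · · · · ·
T2:
  2·area = 96
  edge (10, 14)→(4, 2): d=(-6,-12) top-left  bias=+0
  edge (4, 2)→(12, 2): d=(8,0) top-left  bias=+0
  edge (12, 2)→(10, 14): d=(-2,12) right/bottom  bias=-1
    (2,1)@(5, 3): e=[6,8,82] → █
    (3,1)@(7, 3): e=[30,8,58] → █
    (4,1)@(9, 3): e=[54,8,34] → █
    (5,1)@(11, 3): e=[78,8,10] → █
    (6,1)@(13, 3): e=[102,8,-14] → ·
    (2,2)@(5, 5): e=[-6,24,78] → ·
    (3,2)@(7, 5): e=[18,24,54] → █
    (6,2)@(13, 5): e=[90,24,-18] → ·
    (3,3)@(7, 7): e=[6,40,50] → █
    (6,3)@(13, 7): e=[78,40,-22] → ·
    (3,4)@(7, 9): e=[-6,56,46] → ·
    (4,4)@(9, 9): e=[18,56,22] → █
  covered (12 px):
    · · · · · · ·
    · · █ █ █ █ ·
    · · · █ █ █ ·
    · · · █ █ █ ·
    · · · · █ · ·
    · · · · █ · ·
    · · · · · · ·
    · · · · · · ·
T3:
  2·area = 38  (B↔C swapped to make it positive)
  edge (10, 12)→(0, 8): d=(-10,-4) top-left  bias=+0
  edge (0, 8)→(12, 9): d=(12,1) right/bottom  bias=-1
  edge (12, 9)→(10, 12): d=(-2,3) right/bottom  bias=-1
    (1,4)@(3, 9): e=[2,9,27] → █
    (2,4)@(5, 9): e=[10,7,21] → █
    (3,4)@(7, 9): e=[18,5,15] → █
    (4,4)@(9, 9): e=[26,3,9] → █
    (5,4)@(11, 9): e=[34,1,3] → █
    (6,4)@(13, 9): e=[42,-1,-3] → ·
    (1,5)@(3, 11): e=[-18,33,23] → ·
    (2,5)@(5, 11): e=[-10,31,17] → ·
    (3,5)@(7, 11): e=[-2,29,11] → ·
    (4,5)@(9, 11): e=[6,27,5] → █
    (5,5)@(11, 11): e=[14,25,-1] → ·
    (4,6)@(9, 13): e=[-14,51,1] → ·
  covered (6 px):
    · · · · · · ·
    · · · · · · ·
    · · · · · · ·
    · · · · · · ·
    · █ █ █ █ █ ·
    · · · · █ · ·
    · · · · · · ·
    · · · · · · ·

Answer: [6,1,5]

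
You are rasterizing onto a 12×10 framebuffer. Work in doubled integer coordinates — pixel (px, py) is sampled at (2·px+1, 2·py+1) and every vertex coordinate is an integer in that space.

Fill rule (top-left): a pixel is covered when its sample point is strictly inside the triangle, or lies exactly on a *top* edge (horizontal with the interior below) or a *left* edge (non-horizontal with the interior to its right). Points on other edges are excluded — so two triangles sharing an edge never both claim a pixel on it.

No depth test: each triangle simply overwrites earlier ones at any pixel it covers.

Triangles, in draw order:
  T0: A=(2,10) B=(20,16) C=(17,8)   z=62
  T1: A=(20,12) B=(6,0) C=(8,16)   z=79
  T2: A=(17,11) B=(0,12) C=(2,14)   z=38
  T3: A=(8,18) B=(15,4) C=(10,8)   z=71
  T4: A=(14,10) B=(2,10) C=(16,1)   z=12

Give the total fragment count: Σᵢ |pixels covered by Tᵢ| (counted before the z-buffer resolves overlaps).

T0:
  2·area = 126  (B↔C swapped to make it positive)
  edge (2, 10)→(17, 8): d=(15,-2) top-left  bias=+0
  edge (17, 8)→(20, 16): d=(3,8) right/bottom  bias=-1
  edge (20, 16)→(2, 10): d=(-18,-6) top-left  bias=+0
    (5,4)@(11, 9): e=[3,51,72] → #
    (6,4)@(13, 9): e=[7,35,84] → #
    (7,4)@(15, 9): e=[11,19,96] → #
    (8,4)@(17, 9): e=[15,3,108] → #
    (9,4)@(19, 9): e=[19,-13,120] → ·
    (2,5)@(5, 11): e=[21,105,0] → #  [on edge]
    (3,5)@(7, 11): e=[25,89,12] → #
    (4,5)@(9, 11): e=[29,73,24] → #
    (9,5)@(19, 11): e=[49,-7,84] → ·
    (2,6)@(5, 13): e=[51,111,-36] → ·
    (3,6)@(7, 13): e=[55,95,-24] → ·
    (4,6)@(9, 13): e=[59,79,-12] → ·
    (5,6)@(11, 13): e=[63,63,0] → #  [on edge]
    (8,7)@(17, 15): e=[105,21,0] → #  [on edge]
    (11,8)@(23, 17): e=[147,-21,0] → ·  [on edge]
  covered (17 px):
    · · · · · · · · · · · ·
    · · · · · · · · · · · ·
    · · · · · · · · · · · ·
    · · · · · · · · · · · ·
    · · · · · # # # # · · ·
    · · # # # # # # # · · ·
    · · · · · # # # # · · ·
    · · · · · · · · # # · ·
    · · · · · · · · · · · ·
    · · · · · · · · · · · ·
T1:
  2·area = 200  (B↔C swapped to make it positive)
  edge (20, 12)→(8, 16): d=(-12,4) right/bottom  bias=-1
  edge (8, 16)→(6, 0): d=(-2,-16) top-left  bias=+0
  edge (6, 0)→(20, 12): d=(14,12) right/bottom  bias=-1
    (3,0)@(7, 1): e=[184,14,2] → #
    (4,0)@(9, 1): e=[176,46,-22] → ·
    (3,1)@(7, 3): e=[160,10,30] → #
    (4,1)@(9, 3): e=[152,42,6] → #
    (5,1)@(11, 3): e=[144,74,-18] → ·
    (3,2)@(7, 5): e=[136,6,58] → #
    (5,2)@(11, 5): e=[120,70,10] → #
    (6,2)@(13, 5): e=[112,102,-14] → ·
    (3,3)@(7, 7): e=[112,2,86] → #
    (6,3)@(13, 7): e=[88,98,14] → #
    (7,3)@(15, 7): e=[80,130,-10] → ·
    (3,4)@(7, 9): e=[88,-2,114] → ·
    (11,5)@(23, 11): e=[0,250,-50] → ·  [on edge]
    (8,6)@(17, 13): e=[0,150,50] → ·  [on edge]
    (5,7)@(11, 15): e=[0,50,150] → ·  [on edge]
    (2,8)@(5, 17): e=[0,-50,250] → ·  [on edge]
  covered (24 px):
    · · · # · · · · · · · ·
    · · · # # · · · · · · ·
    · · · # # # · · · · · ·
    · · · # # # # · · · · ·
    · · · · # # # # · · · ·
    · · · · # # # # # · · ·
    · · · · # # # # · · · ·
    · · · · # · · · · · · ·
    · · · · · · · · · · · ·
    · · · · · · · · · · · ·
T2:
  2·area = 36  (B↔C swapped to make it positive)
  edge (17, 11)→(2, 14): d=(-15,3) right/bottom  bias=-1
  edge (2, 14)→(0, 12): d=(-2,-2) top-left  bias=+0
  edge (0, 12)→(17, 11): d=(17,-1) top-left  bias=+0
    (8,5)@(17, 11): e=[0,36,0] → ·  [on edge]
    (0,6)@(1, 13): e=[18,0,18] → #  [on edge]
    (1,6)@(3, 13): e=[12,4,20] → #
    (2,6)@(5, 13): e=[6,8,22] → #
    (3,6)@(7, 13): e=[0,12,24] → ·  [on edge]
    (0,7)@(1, 15): e=[-12,-4,52] → ·
    (1,7)@(3, 15): e=[-18,0,54] → ·  [on edge]
    (2,7)@(5, 15): e=[-24,4,56] → ·
    (2,8)@(5, 17): e=[-54,0,90] → ·  [on edge]
    (3,9)@(7, 19): e=[-90,0,126] → ·  [on edge]
  covered (3 px):
    · · · · · · · · · · · ·
    · · · · · · · · · · · ·
    · · · · · · · · · · · ·
    · · · · · · · · · · · ·
    · · · · · · · · · · · ·
    · · · · · · · · · · · ·
    # # # · · · · · · · · ·
    · · · · · · · · · · · ·
    · · · · · · · · · · · ·
    · · · · · · · · · · · ·
T3:
  2·area = 42  (B↔C swapped to make it positive)
  edge (8, 18)→(10, 8): d=(2,-10) top-left  bias=+0
  edge (10, 8)→(15, 4): d=(5,-4) top-left  bias=+0
  edge (15, 4)→(8, 18): d=(-7,14) right/bottom  bias=-1
    (5,1)@(11, 3): e=[0,-21,63] → ·  [on edge]
    (6,3)@(13, 7): e=[28,7,7] → #
    (7,3)@(15, 7): e=[48,15,-21] → ·
    (5,4)@(11, 9): e=[12,9,21] → #
    (6,4)@(13, 9): e=[32,17,-7] → ·
    (5,5)@(11, 11): e=[16,19,7] → #
    (6,5)@(13, 11): e=[36,27,-21] → ·
    (4,6)@(9, 13): e=[0,21,21] → #  [on edge]
    (5,6)@(11, 13): e=[20,29,-7] → ·
    (4,7)@(9, 15): e=[4,31,7] → #
    (5,7)@(11, 15): e=[24,39,-21] → ·
    (4,8)@(9, 17): e=[8,41,-7] → ·
  covered (5 px):
    · · · · · · · · · · · ·
    · · · · · · · · · · · ·
    · · · · · · · · · · · ·
    · · · · · · # · · · · ·
    · · · · · # · · · · · ·
    · · · · · # · · · · · ·
    · · · · # · · · · · · ·
    · · · · # · · · · · · ·
    · · · · · · · · · · · ·
    · · · · · · · · · · · ·
T4:
  2·area = 108
  edge (14, 10)→(2, 10): d=(-12,0) right/bottom  bias=-1
  edge (2, 10)→(16, 1): d=(14,-9) top-left  bias=+0
  edge (16, 1)→(14, 10): d=(-2,9) right/bottom  bias=-1
    (6,1)@(13, 3): e=[84,1,23] → #
    (7,1)@(15, 3): e=[84,19,5] → #
    (8,1)@(17, 3): e=[84,37,-13] → ·
    (5,2)@(11, 5): e=[60,11,37] → #
    (8,2)@(17, 5): e=[60,65,-17] → ·
    (3,3)@(7, 7): e=[36,3,69] → #
    (4,3)@(9, 7): e=[36,21,51] → #
    (7,3)@(15, 7): e=[36,75,-3] → ·
    (2,4)@(5, 9): e=[12,13,83] → #
    (7,4)@(15, 9): e=[12,103,-7] → ·
    (2,5)@(5, 11): e=[-12,41,79] → ·
    (3,5)@(7, 11): e=[-12,59,61] → ·
  covered (14 px):
    · · · · · · · · · · · ·
    · · · · · · # # · · · ·
    · · · · · # # # · · · ·
    · · · # # # # · · · · ·
    · · # # # # # · · · · ·
    · · · · · · · · · · · ·
    · · · · · · · · · · · ·
    · · · · · · · · · · · ·
    · · · · · · · · · · · ·
    · · · · · · · · · · · ·

Result: 63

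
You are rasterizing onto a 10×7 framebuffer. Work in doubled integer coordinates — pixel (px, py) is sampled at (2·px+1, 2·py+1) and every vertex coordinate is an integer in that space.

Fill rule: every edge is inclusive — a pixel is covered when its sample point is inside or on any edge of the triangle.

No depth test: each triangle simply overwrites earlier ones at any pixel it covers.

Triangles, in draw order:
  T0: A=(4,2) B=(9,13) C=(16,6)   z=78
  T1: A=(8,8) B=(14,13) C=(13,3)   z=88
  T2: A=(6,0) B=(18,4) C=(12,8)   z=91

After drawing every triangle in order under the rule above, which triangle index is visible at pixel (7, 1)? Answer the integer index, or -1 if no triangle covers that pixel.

T0:
  2·area = 112  (B↔C swapped to make it positive)
  edge (4, 2)→(16, 6): d=(12,4) inclusive
  edge (16, 6)→(9, 13): d=(-7,7) inclusive
  edge (9, 13)→(4, 2): d=(-5,-11) inclusive
    (0,0)@(1, 1): e=[0,140,-28] → ·  [on edge]
    (2,1)@(5, 3): e=[8,98,6] → █
    (3,1)@(7, 3): e=[0,84,28] → █  [on edge]
    (4,1)@(9, 3): e=[-8,70,50] → ·
    (9,1)@(19, 3): e=[-48,0,160] → ·  [on edge]
    (2,2)@(5, 5): e=[32,84,-4] → ·
    (3,2)@(7, 5): e=[24,70,18] → █
    (4,2)@(9, 5): e=[16,56,40] → █
    (5,2)@(11, 5): e=[8,42,62] → █
    (6,2)@(13, 5): e=[0,28,84] → █  [on edge]
    (7,2)@(15, 5): e=[-8,14,106] → ·
    (8,2)@(17, 5): e=[-16,0,128] → ·  [on edge]
    (7,3)@(15, 7): e=[16,0,96] → █  [on edge]
    (9,3)@(19, 7): e=[0,-28,140] → ·  [on edge]
    (6,4)@(13, 9): e=[48,0,64] → █  [on edge]
    (5,5)@(11, 11): e=[80,0,32] → █  [on edge]
    (4,6)@(9, 13): e=[112,0,0] → █  [on edge]
  covered (17 px):
    · · · · · · · · · ·
    · · █ █ · · · · · ·
    · · · █ █ █ █ · · ·
    · · · █ █ █ █ █ · ·
    · · · · █ █ █ · · ·
    · · · · █ █ · · · ·
    · · · · █ · · · · ·
T1:
  2·area = 55  (B↔C swapped to make it positive)
  edge (8, 8)→(13, 3): d=(5,-5) inclusive
  edge (13, 3)→(14, 13): d=(1,10) inclusive
  edge (14, 13)→(8, 8): d=(-6,-5) inclusive
    (7,0)@(15, 1): e=[0,-22,77] → ·  [on edge]
    (6,1)@(13, 3): e=[0,0,55] → █  [on edge]
    (7,1)@(15, 3): e=[10,-20,65] → ·
    (5,2)@(11, 5): e=[0,22,33] → █  [on edge]
    (7,2)@(15, 5): e=[20,-18,53] → ·
    (4,3)@(9, 7): e=[0,44,11] → █  [on edge]
    (7,3)@(15, 7): e=[30,-16,41] → ·
    (3,4)@(7, 9): e=[0,66,-11] → ·  [on edge]
    (4,4)@(9, 9): e=[10,46,-1] → ·
    (5,4)@(11, 9): e=[20,26,9] → █
    (7,4)@(15, 9): e=[40,-14,29] → ·
    (2,5)@(5, 11): e=[0,88,-33] → ·  [on edge]
    (1,6)@(3, 13): e=[0,110,-55] → ·  [on edge]
  covered (9 px):
    · · · · · · · · · ·
    · · · · · · █ · · ·
    · · · · · █ █ · · ·
    · · · · █ █ █ · · ·
    · · · · · █ █ · · ·
    · · · · · · █ · · ·
    · · · · · · · · · ·
T2:
  2·area = 72
  edge (6, 0)→(18, 4): d=(12,4) inclusive
  edge (18, 4)→(12, 8): d=(-6,4) inclusive
  edge (12, 8)→(6, 0): d=(-6,-8) inclusive
    (3,0)@(7, 1): e=[8,62,2] → █
    (4,0)@(9, 1): e=[0,54,18] → █  [on edge]
    (5,0)@(11, 1): e=[-8,46,34] → ·
    (3,1)@(7, 3): e=[32,50,-10] → ·
    (4,1)@(9, 3): e=[24,42,6] → █
    (5,1)@(11, 3): e=[16,34,22] → █
    (6,1)@(13, 3): e=[8,26,38] → █
    (7,1)@(15, 3): e=[0,18,54] → █  [on edge]
    (8,1)@(17, 3): e=[-8,10,70] → ·
    (4,2)@(9, 5): e=[48,30,-6] → ·
    (5,2)@(11, 5): e=[40,22,10] → █
    (8,2)@(17, 5): e=[16,-2,58] → ·
  covered (10 px):
    · · · █ █ · · · · ·
    · · · · █ █ █ █ · ·
    · · · · · █ █ █ · ·
    · · · · · · █ · · ·
    · · · · · · · · · ·
    · · · · · · · · · ·
    · · · · · · · · · ·

Z-buffer (winner per pixel, '.' = empty):
  . . . 2 2 . . . . .
  . . 0 0 2 2 2 2 . .
  . . . 0 0 2 2 2 . .
  . . . 0 1 1 2 0 . .
  . . . . 0 1 1 . . .
  . . . . 0 0 1 . . .
  . . . . 0 . . . . .

Answer: 2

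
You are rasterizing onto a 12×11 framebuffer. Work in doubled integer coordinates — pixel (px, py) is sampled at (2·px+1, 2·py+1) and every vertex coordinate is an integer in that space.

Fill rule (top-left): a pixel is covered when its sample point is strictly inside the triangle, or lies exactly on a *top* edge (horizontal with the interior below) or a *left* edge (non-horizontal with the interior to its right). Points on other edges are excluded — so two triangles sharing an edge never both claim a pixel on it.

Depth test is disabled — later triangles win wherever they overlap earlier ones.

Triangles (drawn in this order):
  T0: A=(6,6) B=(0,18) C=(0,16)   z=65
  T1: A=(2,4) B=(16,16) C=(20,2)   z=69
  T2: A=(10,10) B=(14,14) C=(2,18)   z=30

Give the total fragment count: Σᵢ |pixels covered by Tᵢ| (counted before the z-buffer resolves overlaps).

T0:
  2·area = 12
  edge (6, 6)→(0, 18): d=(-6,12) right/bottom  bias=-1
  edge (0, 18)→(0, 16): d=(0,-2) top-left  bias=+0
  edge (0, 16)→(6, 6): d=(6,-10) top-left  bias=+0
    (4,0)@(9, 1): e=[-6,18,0] → ·  [on edge]
    (1,5)@(3, 11): e=[6,6,0] → █  [on edge]
    (2,5)@(5, 11): e=[-18,10,20] → ·
    (1,6)@(3, 13): e=[-6,6,12] → ·
    (0,7)@(1, 15): e=[6,2,4] → █
    (1,7)@(3, 15): e=[-18,6,24] → ·
    (0,8)@(1, 17): e=[-6,2,16] → ·
  covered (2 px):
    · · · · · · · · · · · ·
    · · · · · · · · · · · ·
    · · · · · · · · · · · ·
    · · · · · · · · · · · ·
    · · · · · · · · · · · ·
    · █ · · · · · · · · · ·
    · · · · · · · · · · · ·
    █ · · · · · · · · · · ·
    · · · · · · · · · · · ·
    · · · · · · · · · · · ·
    · · · · · · · · · · · ·
T1:
  2·area = 244  (B↔C swapped to make it positive)
  edge (2, 4)→(20, 2): d=(18,-2) top-left  bias=+0
  edge (20, 2)→(16, 16): d=(-4,14) right/bottom  bias=-1
  edge (16, 16)→(2, 4): d=(-14,-12) top-left  bias=+0
    (5,1)@(11, 3): e=[0,122,122] → █  [on edge]
    (6,1)@(13, 3): e=[4,94,146] → █
    (7,1)@(15, 3): e=[8,66,170] → █
    (8,1)@(17, 3): e=[12,38,194] → █
    (9,1)@(19, 3): e=[16,10,218] → █
    (10,1)@(21, 3): e=[20,-18,242] → ·
    (2,2)@(5, 5): e=[24,198,22] → █
    (3,2)@(7, 5): e=[28,170,46] → █
    (4,2)@(9, 5): e=[32,142,70] → █
    (10,2)@(21, 5): e=[56,-26,214] → ·
    (2,3)@(5, 7): e=[60,190,-6] → ·
    (3,3)@(7, 7): e=[64,162,18] → █
  covered (31 px):
    · · · · · · · · · · · ·
    · · · · · █ █ █ █ █ · ·
    · · █ █ █ █ █ █ █ █ · ·
    · · · █ █ █ █ █ █ · · ·
    · · · · █ █ █ █ █ · · ·
    · · · · · █ █ █ █ · · ·
    · · · · · · █ █ · · · ·
    · · · · · · · █ · · · ·
    · · · · · · · · · · · ·
    · · · · · · · · · · · ·
    · · · · · · · · · · · ·
T2:
  2·area = 64
  edge (10, 10)→(14, 14): d=(4,4) right/bottom  bias=-1
  edge (14, 14)→(2, 18): d=(-12,4) right/bottom  bias=-1
  edge (2, 18)→(10, 10): d=(8,-8) top-left  bias=+0
    (0,0)@(1, 1): e=[0,208,-144] → ·  [on edge]
    (9,0)@(19, 1): e=[-72,136,0] → ·  [on edge]
    (1,1)@(3, 3): e=[0,176,-112] → ·  [on edge]
    (8,1)@(17, 3): e=[-56,120,0] → ·  [on edge]
    (2,2)@(5, 5): e=[0,144,-80] → ·  [on edge]
    (7,2)@(15, 5): e=[-40,104,0] → ·  [on edge]
    (3,3)@(7, 7): e=[0,112,-48] → ·  [on edge]
    (6,3)@(13, 7): e=[-24,88,0] → ·  [on edge]
    (4,4)@(9, 9): e=[0,80,-16] → ·  [on edge]
    (5,4)@(11, 9): e=[-8,72,0] → ·  [on edge]
    (4,5)@(9, 11): e=[8,56,0] → █  [on edge]
    (5,5)@(11, 11): e=[0,48,16] → ·  [on edge]
    (11,5)@(23, 11): e=[-48,0,112] → ·  [on edge]
    (3,6)@(7, 13): e=[24,40,0] → █  [on edge]
    (6,6)@(13, 13): e=[0,16,48] → ·  [on edge]
    (8,6)@(17, 13): e=[-16,0,80] → ·  [on edge]
    (2,7)@(5, 15): e=[40,24,0] → █  [on edge]
    (5,7)@(11, 15): e=[16,0,48] → ·  [on edge]
    (7,7)@(15, 15): e=[0,-16,80] → ·  [on edge]
    (1,8)@(3, 17): e=[56,8,0] → █  [on edge]
    (2,8)@(5, 17): e=[48,0,16] → ·  [on edge]
    (8,8)@(17, 17): e=[0,-48,112] → ·  [on edge]
    (0,9)@(1, 19): e=[72,-8,0] → ·  [on edge]
    (9,9)@(19, 19): e=[0,-80,144] → ·  [on edge]
    (10,10)@(21, 21): e=[0,-112,176] → ·  [on edge]
  covered (8 px):
    · · · · · · · · · · · ·
    · · · · · · · · · · · ·
    · · · · · · · · · · · ·
    · · · · · · · · · · · ·
    · · · · · · · · · · · ·
    · · · · █ · · · · · · ·
    · · · █ █ █ · · · · · ·
    · · █ █ █ · · · · · · ·
    · █ · · · · · · · · · ·
    · · · · · · · · · · · ·
    · · · · · · · · · · · ·

Final: 41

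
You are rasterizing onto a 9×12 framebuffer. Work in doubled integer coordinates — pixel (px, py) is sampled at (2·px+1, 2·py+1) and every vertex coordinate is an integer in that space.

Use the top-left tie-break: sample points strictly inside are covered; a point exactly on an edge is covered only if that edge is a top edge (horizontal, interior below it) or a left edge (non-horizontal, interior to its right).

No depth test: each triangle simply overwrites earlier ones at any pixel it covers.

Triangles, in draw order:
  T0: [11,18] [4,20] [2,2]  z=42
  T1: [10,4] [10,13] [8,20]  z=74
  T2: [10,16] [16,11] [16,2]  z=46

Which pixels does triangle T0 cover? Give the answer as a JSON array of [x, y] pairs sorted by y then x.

T0:
  2·area = 130
  edge (11, 18)→(4, 20): d=(-7,2) right/bottom  bias=-1
  edge (4, 20)→(2, 2): d=(-2,-18) top-left  bias=+0
  edge (2, 2)→(11, 18): d=(9,16) right/bottom  bias=-1
    (1,2)@(3, 5): e=[107,12,11] → X
    (2,2)@(5, 5): e=[103,48,-21] → .
    (1,3)@(3, 7): e=[93,8,29] → X
    (2,3)@(5, 7): e=[89,44,-3] → .
    (1,4)@(3, 9): e=[79,4,47] → X
    (2,4)@(5, 9): e=[75,40,15] → X
    (3,4)@(7, 9): e=[71,76,-17] → .
    (1,5)@(3, 11): e=[65,0,65] → X  [on edge]
    (3,5)@(7, 11): e=[57,72,1] → X
    (4,5)@(9, 11): e=[53,108,-31] → .
    (1,6)@(3, 13): e=[51,-4,83] → .
    (2,6)@(5, 13): e=[47,32,51] → X
  covered (17 px):
    . . . . . . . . .
    . . . . . . . . .
    . X . . . . . . .
    . X . . . . . . .
    . X X . . . . . .
    . X X X . . . . .
    . . X X . . . . .
    . . X X X . . . .
    . . X X X . . . .
    . . X X . . . . .
    . . . . . . . . .
    . . . . . . . . .
T1:
  2·area = 18
  edge (10, 4)→(10, 13): d=(0,9) right/bottom  bias=-1
  edge (10, 13)→(8, 20): d=(-2,7) right/bottom  bias=-1
  edge (8, 20)→(10, 4): d=(2,-16) top-left  bias=+0
    (4,6)@(9, 13): e=[9,7,2] → X
    (5,6)@(11, 13): e=[-9,-7,34] → .
    (4,7)@(9, 15): e=[9,3,6] → X
    (5,7)@(11, 15): e=[-9,-11,38] → .
    (4,8)@(9, 17): e=[9,-1,10] → .
  covered (2 px):
    . . . . . . . . .
    . . . . . . . . .
    . . . . . . . . .
    . . . . . . . . .
    . . . . . . . . .
    . . . . . . . . .
    . . . . X . . . .
    . . . . X . . . .
    . . . . . . . . .
    . . . . . . . . .
    . . . . . . . . .
    . . . . . . . . .
T2:
  2·area = 54  (B↔C swapped to make it positive)
  edge (10, 16)→(16, 2): d=(6,-14) top-left  bias=+0
  edge (16, 2)→(16, 11): d=(0,9) right/bottom  bias=-1
  edge (16, 11)→(10, 16): d=(-6,5) right/bottom  bias=-1
    (7,2)@(15, 5): e=[4,9,41] → X
    (8,2)@(17, 5): e=[32,-9,31] → .
    (7,3)@(15, 7): e=[16,9,29] → X
    (8,3)@(17, 7): e=[44,-9,19] → .
    (6,4)@(13, 9): e=[0,27,27] → X  [on edge]
    (8,4)@(17, 9): e=[56,-9,7] → .
    (6,5)@(13, 11): e=[12,27,15] → X
    (8,5)@(17, 11): e=[68,-9,-5] → .
    (6,6)@(13, 13): e=[24,27,3] → X
    (7,6)@(15, 13): e=[52,9,-7] → .
    (5,7)@(11, 15): e=[8,45,1] → X
    (6,7)@(13, 15): e=[36,27,-9] → .
    (3,11)@(7, 23): e=[0,81,-27] → .  [on edge]
  covered (8 px):
    . . . . . . . . .
    . . . . . . . . .
    . . . . . . . X .
    . . . . . . . X .
    . . . . . . X X .
    . . . . . . X X .
    . . . . . . X . .
    . . . . . X . . .
    . . . . . . . . .
    . . . . . . . . .
    . . . . . . . . .
    . . . . . . . . .

Answer: [[1,2],[1,3],[1,4],[2,4],[1,5],[2,5],[3,5],[2,6],[3,6],[2,7],[3,7],[4,7],[2,8],[3,8],[4,8],[2,9],[3,9]]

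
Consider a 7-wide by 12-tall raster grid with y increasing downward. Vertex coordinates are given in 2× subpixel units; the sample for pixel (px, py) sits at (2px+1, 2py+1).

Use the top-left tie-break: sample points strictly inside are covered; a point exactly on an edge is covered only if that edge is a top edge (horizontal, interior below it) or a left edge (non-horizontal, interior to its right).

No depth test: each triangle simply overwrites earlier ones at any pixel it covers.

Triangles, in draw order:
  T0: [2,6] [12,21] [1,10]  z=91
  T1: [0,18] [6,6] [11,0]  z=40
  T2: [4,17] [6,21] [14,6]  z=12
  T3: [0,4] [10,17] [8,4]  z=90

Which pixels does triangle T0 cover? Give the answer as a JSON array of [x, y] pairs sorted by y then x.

T0:
  2·area = 55
  edge (2, 6)→(12, 21): d=(10,15) right/bottom  bias=-1
  edge (12, 21)→(1, 10): d=(-11,-11) top-left  bias=+0
  edge (1, 10)→(2, 6): d=(1,-4) top-left  bias=+0
    (1,4)@(3, 9): e=[15,33,7] → █
    (2,4)@(5, 9): e=[-15,55,15] → ·
    (1,5)@(3, 11): e=[35,11,9] → █
    (2,5)@(5, 11): e=[5,33,17] → █
    (3,5)@(7, 11): e=[-25,55,25] → ·
    (1,6)@(3, 13): e=[55,-11,11] → ·
    (2,6)@(5, 13): e=[25,11,19] → █
    (3,6)@(7, 13): e=[-5,33,27] → ·
    (2,7)@(5, 15): e=[45,-11,21] → ·
    (3,7)@(7, 15): e=[15,11,29] → █
    (4,7)@(9, 15): e=[-15,33,37] → ·
    (3,8)@(7, 17): e=[35,-11,31] → ·
  covered (6 px):
    · · · · · · ·
    · · · · · · ·
    · · · · · · ·
    · · · · · · ·
    · █ · · · · ·
    · █ █ · · · ·
    · · █ · · · ·
    · · · █ · · ·
    · · · · █ · ·
    · · · · · · ·
    · · · · · · ·
    · · · · · · ·
T1:
  2·area = 24
  edge (0, 18)→(6, 6): d=(6,-12) top-left  bias=+0
  edge (6, 6)→(11, 0): d=(5,-6) top-left  bias=+0
  edge (11, 0)→(0, 18): d=(-11,18) right/bottom  bias=-1
    (4,1)@(9, 3): e=[18,3,3] → █
    (5,1)@(11, 3): e=[42,15,-33] → ·
    (3,2)@(7, 5): e=[6,1,17] → █
    (4,2)@(9, 5): e=[30,13,-19] → ·
    (3,3)@(7, 7): e=[18,11,-5] → ·
    (2,4)@(5, 9): e=[6,9,9] → █
    (3,4)@(7, 9): e=[30,21,-27] → ·
    (2,5)@(5, 11): e=[18,19,-13] → ·
    (1,6)@(3, 13): e=[6,17,1] → █
    (2,6)@(5, 13): e=[30,29,-35] → ·
    (1,7)@(3, 15): e=[18,27,-21] → ·
  covered (4 px):
    · · · · · · ·
    · · · · █ · ·
    · · · █ · · ·
    · · · · · · ·
    · · █ · · · ·
    · · · · · · ·
    · █ · · · · ·
    · · · · · · ·
    · · · · · · ·
    · · · · · · ·
    · · · · · · ·
    · · · · · · ·
T2:
  2·area = 62  (B↔C swapped to make it positive)
  edge (4, 17)→(14, 6): d=(10,-11) top-left  bias=+0
  edge (14, 6)→(6, 21): d=(-8,15) right/bottom  bias=-1
  edge (6, 21)→(4, 17): d=(-2,-4) top-left  bias=+0
    (0,5)@(1, 11): e=[-93,155,0] → ·  [on edge]
    (5,5)@(11, 11): e=[17,5,40] → █
    (6,5)@(13, 11): e=[39,-25,48] → ·
    (4,6)@(9, 13): e=[15,19,28] → █
    (5,6)@(11, 13): e=[37,-11,36] → ·
    (1,7)@(3, 15): e=[-31,93,0] → ·  [on edge]
    (3,7)@(7, 15): e=[13,33,16] → █
    (5,7)@(11, 15): e=[57,-27,32] → ·
    (2,8)@(5, 17): e=[11,47,4] → █
    (4,8)@(9, 17): e=[55,-13,20] → ·
    (2,9)@(5, 19): e=[31,31,0] → █  [on edge]
    (4,9)@(9, 19): e=[75,-29,16] → ·
    (3,11)@(7, 23): e=[93,-31,0] → ·  [on edge]
  covered (8 px):
    · · · · · · ·
    · · · · · · ·
    · · · · · · ·
    · · · · · · ·
    · · · · · · ·
    · · · · · █ ·
    · · · · █ · ·
    · · · █ █ · ·
    · · █ █ · · ·
    · · █ █ · · ·
    · · · · · · ·
    · · · · · · ·
T3:
  2·area = 104  (B↔C swapped to make it positive)
  edge (0, 4)→(8, 4): d=(8,0) top-left  bias=+0
  edge (8, 4)→(10, 17): d=(2,13) right/bottom  bias=-1
  edge (10, 17)→(0, 4): d=(-10,-13) top-left  bias=+0
    (0,2)@(1, 5): e=[8,93,3] → █
    (1,2)@(3, 5): e=[8,67,29] → █
    (2,2)@(5, 5): e=[8,41,55] → █
    (3,2)@(7, 5): e=[8,15,81] → █
    (4,2)@(9, 5): e=[8,-11,107] → ·
    (0,3)@(1, 7): e=[24,97,-17] → ·
    (1,3)@(3, 7): e=[24,71,9] → █
    (4,3)@(9, 7): e=[24,-7,87] → ·
    (1,4)@(3, 9): e=[40,75,-11] → ·
    (2,4)@(5, 9): e=[40,49,15] → █
    (4,4)@(9, 9): e=[40,-3,67] → ·
    (2,5)@(5, 11): e=[56,53,-5] → ·
  covered (14 px):
    · · · · · · ·
    · · · · · · ·
    █ █ █ █ · · ·
    · █ █ █ · · ·
    · · █ █ · · ·
    · · · █ █ · ·
    · · · █ █ · ·
    · · · · █ · ·
    · · · · · · ·
    · · · · · · ·
    · · · · · · ·
    · · · · · · ·

Final: [[1,4],[1,5],[2,5],[2,6],[3,7],[4,8]]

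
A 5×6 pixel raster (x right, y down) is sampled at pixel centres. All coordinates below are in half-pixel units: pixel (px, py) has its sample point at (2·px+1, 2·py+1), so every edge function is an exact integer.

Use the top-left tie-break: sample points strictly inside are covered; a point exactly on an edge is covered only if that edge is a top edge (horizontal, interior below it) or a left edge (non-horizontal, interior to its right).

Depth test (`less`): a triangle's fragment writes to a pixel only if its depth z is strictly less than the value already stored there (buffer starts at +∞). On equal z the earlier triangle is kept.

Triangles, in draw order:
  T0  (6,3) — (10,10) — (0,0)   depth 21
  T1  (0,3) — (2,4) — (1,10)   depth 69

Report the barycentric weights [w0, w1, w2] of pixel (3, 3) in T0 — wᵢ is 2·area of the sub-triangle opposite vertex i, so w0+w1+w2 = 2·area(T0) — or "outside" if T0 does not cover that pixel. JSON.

T0:
  2·area = 30
  edge (6, 3)→(10, 10): d=(4,7) right/bottom  bias=-1
  edge (10, 10)→(0, 0): d=(-10,-10) top-left  bias=+0
  edge (0, 0)→(6, 3): d=(6,3) right/bottom  bias=-1
    (0,0)@(1, 1): e=[27,0,3] → #  [on edge]
    (1,0)@(3, 1): e=[13,20,-3] → ·
    (0,1)@(1, 3): e=[35,-20,15] → ·
    (1,1)@(3, 3): e=[21,0,9] → #  [on edge]
    (2,1)@(5, 3): e=[7,20,3] → #
    (3,1)@(7, 3): e=[-7,40,-3] → ·
    (1,2)@(3, 5): e=[29,-20,21] → ·
    (2,2)@(5, 5): e=[15,0,15] → #  [on edge]
    (3,2)@(7, 5): e=[1,20,9] → #
    (4,2)@(9, 5): e=[-13,40,3] → ·
    (2,3)@(5, 7): e=[23,-20,27] → ·
    (3,3)@(7, 7): e=[9,0,21] → #  [on edge]
    (4,4)@(9, 9): e=[3,0,27] → #  [on edge]
  covered (7 px):
    # · · · ·
    · # # · ·
    · · # # ·
    · · · # ·
    · · · · #
    · · · · ·
T1:
  2·area = 13
  edge (0, 3)→(2, 4): d=(2,1) right/bottom  bias=-1
  edge (2, 4)→(1, 10): d=(-1,6) right/bottom  bias=-1
  edge (1, 10)→(0, 3): d=(-1,-7) top-left  bias=+0
    (0,2)@(1, 5): e=[3,5,5] → #
    (1,2)@(3, 5): e=[1,-7,19] → ·
    (0,3)@(1, 7): e=[7,3,3] → #
    (1,3)@(3, 7): e=[5,-9,17] → ·
    (0,4)@(1, 9): e=[11,1,1] → #
    (1,4)@(3, 9): e=[9,-11,15] → ·
    (0,5)@(1, 11): e=[15,-1,-1] → ·
  covered (3 px):
    · · · · ·
    · · · · ·
    # · · · ·
    # · · · ·
    # · · · ·
    · · · · ·

Result: [0,21,9]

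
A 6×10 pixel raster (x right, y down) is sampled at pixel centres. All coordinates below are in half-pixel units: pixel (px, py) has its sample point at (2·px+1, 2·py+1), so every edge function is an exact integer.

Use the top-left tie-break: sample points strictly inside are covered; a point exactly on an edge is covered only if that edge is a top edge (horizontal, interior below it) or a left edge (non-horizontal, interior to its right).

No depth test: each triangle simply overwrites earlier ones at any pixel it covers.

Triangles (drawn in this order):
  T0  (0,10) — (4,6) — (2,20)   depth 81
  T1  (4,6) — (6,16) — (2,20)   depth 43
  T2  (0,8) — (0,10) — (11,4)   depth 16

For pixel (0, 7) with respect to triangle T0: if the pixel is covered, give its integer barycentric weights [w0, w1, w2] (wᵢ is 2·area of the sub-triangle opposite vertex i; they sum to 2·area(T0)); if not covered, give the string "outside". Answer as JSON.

T0:
  2·area = 48
  edge (0, 10)→(4, 6): d=(4,-4) top-left  bias=+0
  edge (4, 6)→(2, 20): d=(-2,14) right/bottom  bias=-1
  edge (2, 20)→(0, 10): d=(-2,-10) top-left  bias=+0
    (4,0)@(9, 1): e=[0,-60,108] → .  [on edge]
    (3,1)@(7, 3): e=[0,-36,84] → .  [on edge]
    (2,2)@(5, 5): e=[0,-12,60] → .  [on edge]
    (1,3)@(3, 7): e=[0,12,36] → X  [on edge]
    (2,3)@(5, 7): e=[8,-16,56] → .
    (0,4)@(1, 9): e=[0,36,12] → X  [on edge]
    (2,4)@(5, 9): e=[16,-20,52] → .
    (0,5)@(1, 11): e=[8,32,8] → X
    (2,5)@(5, 11): e=[24,-24,48] → .
    (0,6)@(1, 13): e=[16,28,4] → X
    (1,6)@(3, 13): e=[24,0,24] → .  [on edge]
    (0,7)@(1, 15): e=[24,24,0] → X  [on edge]
  covered (7 px):
    . . . . . .
    . . . . . .
    . . . . . .
    . X . . . .
    X X . . . .
    X X . . . .
    X . . . . .
    X . . . . .
    . . . . . .
    . . . . . .
T1:
  2·area = 48
  edge (4, 6)→(6, 16): d=(2,10) right/bottom  bias=-1
  edge (6, 16)→(2, 20): d=(-4,4) right/bottom  bias=-1
  edge (2, 20)→(4, 6): d=(2,-14) top-left  bias=+0
    (1,0)@(3, 1): e=[0,72,-24] → .  [on edge]
    (2,5)@(5, 11): e=[0,24,24] → .  [on edge]
    (5,5)@(11, 11): e=[-60,0,108] → .  [on edge]
    (1,6)@(3, 13): e=[24,24,0] → X  [on edge]
    (2,6)@(5, 13): e=[4,16,28] → X
    (3,6)@(7, 13): e=[-16,8,56] → .
    (4,6)@(9, 13): e=[-36,0,84] → .  [on edge]
    (1,7)@(3, 15): e=[28,16,4] → X
    (3,7)@(7, 15): e=[-12,0,60] → .  [on edge]
    (1,8)@(3, 17): e=[32,8,8] → X
    (2,8)@(5, 17): e=[12,0,36] → .  [on edge]
    (1,9)@(3, 19): e=[36,0,12] → .  [on edge]
  covered (5 px):
    . . . . . .
    . . . . . .
    . . . . . .
    . . . . . .
    . . . . . .
    . . . . . .
    . X X . . .
    . X X . . .
    . X . . . .
    . . . . . .
T2:
  2·area = 22  (B↔C swapped to make it positive)
  edge (0, 8)→(11, 4): d=(11,-4) top-left  bias=+0
  edge (11, 4)→(0, 10): d=(-11,6) right/bottom  bias=-1
  edge (0, 10)→(0, 8): d=(0,-2) top-left  bias=+0
    (4,2)@(9, 5): e=[3,1,18] → X
    (5,2)@(11, 5): e=[11,-11,22] → .
    (1,3)@(3, 7): e=[1,15,6] → X
    (2,3)@(5, 7): e=[9,3,10] → X
    (3,3)@(7, 7): e=[17,-9,14] → .
    (4,3)@(9, 7): e=[25,-21,18] → .
    (0,4)@(1, 9): e=[15,5,2] → X
    (1,4)@(3, 9): e=[23,-7,6] → .
    (2,4)@(5, 9): e=[31,-19,10] → .
    (0,5)@(1, 11): e=[37,-17,2] → .
  covered (4 px):
    . . . . . .
    . . . . . .
    . . . . X .
    . X X . . .
    X . . . . .
    . . . . . .
    . . . . . .
    . . . . . .
    . . . . . .
    . . . . . .

Answer: [24,0,24]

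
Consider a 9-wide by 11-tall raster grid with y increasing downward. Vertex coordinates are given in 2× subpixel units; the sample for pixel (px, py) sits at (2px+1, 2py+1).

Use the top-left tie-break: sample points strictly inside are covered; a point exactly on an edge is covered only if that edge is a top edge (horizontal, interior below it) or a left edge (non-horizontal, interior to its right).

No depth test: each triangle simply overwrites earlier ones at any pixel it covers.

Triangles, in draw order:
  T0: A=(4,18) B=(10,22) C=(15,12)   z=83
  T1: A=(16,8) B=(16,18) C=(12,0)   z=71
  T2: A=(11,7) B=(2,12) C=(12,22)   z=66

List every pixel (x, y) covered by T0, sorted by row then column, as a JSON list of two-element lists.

T0:
  2·area = 80  (B↔C swapped to make it positive)
  edge (4, 18)→(15, 12): d=(11,-6) top-left  bias=+0
  edge (15, 12)→(10, 22): d=(-5,10) right/bottom  bias=-1
  edge (10, 22)→(4, 18): d=(-6,-4) top-left  bias=+0
    (5,7)@(11, 15): e=[9,25,46] → X
    (6,7)@(13, 15): e=[21,5,54] → X
    (7,7)@(15, 15): e=[33,-15,62] → .
    (3,8)@(7, 17): e=[7,55,18] → X
    (4,8)@(9, 17): e=[19,35,26] → X
    (6,8)@(13, 17): e=[43,-5,42] → .
    (3,9)@(7, 19): e=[29,45,6] → X
    (6,9)@(13, 19): e=[65,-15,30] → .
    (3,10)@(7, 21): e=[51,35,-6] → .
    (4,10)@(9, 21): e=[63,15,2] → X
    (5,10)@(11, 21): e=[75,-5,10] → .
  covered (9 px):
    . . . . . . . . .
    . . . . . . . . .
    . . . . . . . . .
    . . . . . . . . .
    . . . . . . . . .
    . . . . . . . . .
    . . . . . . . . .
    . . . . . X X . .
    . . . X X X . . .
    . . . X X X . . .
    . . . . X . . . .
T1:
  2·area = 40
  edge (16, 8)→(16, 18): d=(0,10) right/bottom  bias=-1
  edge (16, 18)→(12, 0): d=(-4,-18) top-left  bias=+0
  edge (12, 0)→(16, 8): d=(4,8) right/bottom  bias=-1
    (6,1)@(13, 3): e=[30,6,4] → X
    (7,1)@(15, 3): e=[10,42,-12] → .
    (6,2)@(13, 5): e=[30,-2,12] → .
    (7,3)@(15, 7): e=[10,26,4] → X
    (8,3)@(17, 7): e=[-10,62,-12] → .
    (7,4)@(15, 9): e=[10,18,12] → X
    (8,4)@(17, 9): e=[-10,54,-4] → .
    (7,5)@(15, 11): e=[10,10,20] → X
    (8,5)@(17, 11): e=[-10,46,4] → .
    (7,6)@(15, 13): e=[10,2,28] → X
    (8,6)@(17, 13): e=[-10,38,12] → .
    (7,7)@(15, 15): e=[10,-6,36] → .
  covered (5 px):
    . . . . . . . . .
    . . . . . . X . .
    . . . . . . . . .
    . . . . . . . X .
    . . . . . . . X .
    . . . . . . . X .
    . . . . . . . X .
    . . . . . . . . .
    . . . . . . . . .
    . . . . . . . . .
    . . . . . . . . .
T2:
  2·area = 140  (B↔C swapped to make it positive)
  edge (11, 7)→(12, 22): d=(1,15) right/bottom  bias=-1
  edge (12, 22)→(2, 12): d=(-10,-10) top-left  bias=+0
  edge (2, 12)→(11, 7): d=(9,-5) top-left  bias=+0
    (5,3)@(11, 7): e=[0,140,0] → .  [on edge]
    (4,4)@(9, 9): e=[32,100,8] → X
    (5,4)@(11, 9): e=[2,120,18] → X
    (6,4)@(13, 9): e=[-28,140,28] → .
    (0,5)@(1, 11): e=[154,0,-14] → .  [on edge]
    (2,5)@(5, 11): e=[94,40,6] → X
    (3,5)@(7, 11): e=[64,60,16] → X
    (6,5)@(13, 11): e=[-26,120,46] → .
    (1,6)@(3, 13): e=[126,0,14] → X  [on edge]
    (6,6)@(13, 13): e=[-24,100,64] → .
    (1,7)@(3, 15): e=[128,-20,32] → .
    (2,7)@(5, 15): e=[98,0,42] → X  [on edge]
    (3,8)@(7, 17): e=[70,0,70] → X  [on edge]
    (4,9)@(9, 19): e=[42,0,98] → X  [on edge]
    (5,10)@(11, 21): e=[14,0,126] → X  [on edge]
  covered (21 px):
    . . . . . . . . .
    . . . . . . . . .
    . . . . . . . . .
    . . . . . . . . .
    . . . . X X . . .
    . . X X X X . . .
    . X X X X X . . .
    . . X X X X . . .
    . . . X X X . . .
    . . . . X X . . .
    . . . . . X . . .

Result: [[5,7],[6,7],[3,8],[4,8],[5,8],[3,9],[4,9],[5,9],[4,10]]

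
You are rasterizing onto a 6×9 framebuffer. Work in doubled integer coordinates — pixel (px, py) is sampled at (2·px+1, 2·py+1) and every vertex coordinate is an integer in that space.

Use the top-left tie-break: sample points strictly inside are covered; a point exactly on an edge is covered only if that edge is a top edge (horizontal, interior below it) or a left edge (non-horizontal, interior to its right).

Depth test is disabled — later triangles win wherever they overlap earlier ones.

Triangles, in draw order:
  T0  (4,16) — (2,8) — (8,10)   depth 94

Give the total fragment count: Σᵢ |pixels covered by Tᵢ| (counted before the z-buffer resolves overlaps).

T0:
  2·area = 44
  edge (4, 16)→(2, 8): d=(-2,-8) top-left  bias=+0
  edge (2, 8)→(8, 10): d=(6,2) right/bottom  bias=-1
  edge (8, 10)→(4, 16): d=(-4,6) right/bottom  bias=-1
    (1,4)@(3, 9): e=[6,4,34] → █
    (2,4)@(5, 9): e=[22,0,22] → ·  [on edge]
    (1,5)@(3, 11): e=[2,16,26] → █
    (2,5)@(5, 11): e=[18,12,14] → █
    (3,5)@(7, 11): e=[34,8,2] → █
    (4,5)@(9, 11): e=[50,4,-10] → ·
    (5,5)@(11, 11): e=[66,0,-22] → ·  [on edge]
    (1,6)@(3, 13): e=[-2,28,18] → ·
    (2,6)@(5, 13): e=[14,24,6] → █
    (3,6)@(7, 13): e=[30,20,-6] → ·
    (2,7)@(5, 15): e=[10,36,-2] → ·
  covered (5 px):
    · · · · · ·
    · · · · · ·
    · · · · · ·
    · · · · · ·
    · █ · · · ·
    · █ █ █ · ·
    · · █ · · ·
    · · · · · ·
    · · · · · ·

Final: 5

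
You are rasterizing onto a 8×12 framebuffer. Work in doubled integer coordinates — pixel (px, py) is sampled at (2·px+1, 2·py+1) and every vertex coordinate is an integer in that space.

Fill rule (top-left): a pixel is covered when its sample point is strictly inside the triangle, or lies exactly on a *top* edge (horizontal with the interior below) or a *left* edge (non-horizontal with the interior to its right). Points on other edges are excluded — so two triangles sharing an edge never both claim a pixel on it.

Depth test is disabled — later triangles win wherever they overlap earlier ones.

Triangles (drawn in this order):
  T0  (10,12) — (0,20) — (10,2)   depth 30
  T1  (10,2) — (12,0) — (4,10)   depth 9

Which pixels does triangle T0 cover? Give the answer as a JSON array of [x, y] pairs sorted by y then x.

T0:
  2·area = 100
  edge (10, 12)→(0, 20): d=(-10,8) right/bottom  bias=-1
  edge (0, 20)→(10, 2): d=(10,-18) top-left  bias=+0
  edge (10, 2)→(10, 12): d=(0,10) right/bottom  bias=-1
    (4,2)@(9, 5): e=[78,12,10] → X
    (5,2)@(11, 5): e=[62,48,-10] → .
    (4,3)@(9, 7): e=[58,32,10] → X
    (5,3)@(11, 7): e=[42,68,-10] → .
    (3,4)@(7, 9): e=[54,16,30] → X
    (5,4)@(11, 9): e=[22,88,-10] → .
    (2,5)@(5, 11): e=[50,0,50] → X  [on edge]
    (5,5)@(11, 11): e=[2,108,-10] → .
    (2,6)@(5, 13): e=[30,20,50] → X
    (4,6)@(9, 13): e=[-2,92,10] → .
    (1,7)@(3, 15): e=[26,4,70] → X
    (3,7)@(7, 15): e=[-6,76,30] → .
  covered (13 px):
    . . . . . . . .
    . . . . . . . .
    . . . . X . . .
    . . . . X . . .
    . . . X X . . .
    . . X X X . . .
    . . X X . . . .
    . X X . . . . .
    . X . . . . . .
    X . . . . . . .
    . . . . . . . .
    . . . . . . . .
T1:
  2·area = 4
  edge (10, 2)→(12, 0): d=(2,-2) top-left  bias=+0
  edge (12, 0)→(4, 10): d=(-8,10) right/bottom  bias=-1
  edge (4, 10)→(10, 2): d=(6,-8) top-left  bias=+0
    (5,0)@(11, 1): e=[0,2,2] → X  [on edge]
    (6,0)@(13, 1): e=[4,-18,18] → .
    (4,1)@(9, 3): e=[0,6,-2] → .  [on edge]
    (5,1)@(11, 3): e=[4,-14,14] → .
    (3,2)@(7, 5): e=[0,10,-6] → .  [on edge]
    (2,3)@(5, 7): e=[0,14,-10] → .  [on edge]
    (1,4)@(3, 9): e=[0,18,-14] → .  [on edge]
    (0,5)@(1, 11): e=[0,22,-18] → .  [on edge]
  covered (1 px):
    . . . . . X . .
    . . . . . . . .
    . . . . . . . .
    . . . . . . . .
    . . . . . . . .
    . . . . . . . .
    . . . . . . . .
    . . . . . . . .
    . . . . . . . .
    . . . . . . . .
    . . . . . . . .
    . . . . . . . .

Final: [[4,2],[4,3],[3,4],[4,4],[2,5],[3,5],[4,5],[2,6],[3,6],[1,7],[2,7],[1,8],[0,9]]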